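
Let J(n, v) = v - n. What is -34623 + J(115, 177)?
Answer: -34561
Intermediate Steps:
-34623 + J(115, 177) = -34623 + (177 - 1*115) = -34623 + (177 - 115) = -34623 + 62 = -34561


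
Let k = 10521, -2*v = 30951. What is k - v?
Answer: 51993/2 ≈ 25997.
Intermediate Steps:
v = -30951/2 (v = -½*30951 = -30951/2 ≈ -15476.)
k - v = 10521 - 1*(-30951/2) = 10521 + 30951/2 = 51993/2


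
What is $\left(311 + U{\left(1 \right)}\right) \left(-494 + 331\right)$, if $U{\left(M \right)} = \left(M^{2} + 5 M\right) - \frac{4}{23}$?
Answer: $- \frac{1187781}{23} \approx -51643.0$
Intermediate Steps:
$U{\left(M \right)} = - \frac{4}{23} + M^{2} + 5 M$ ($U{\left(M \right)} = \left(M^{2} + 5 M\right) - \frac{4}{23} = - \frac{4}{23} + M^{2} + 5 M$)
$\left(311 + U{\left(1 \right)}\right) \left(-494 + 331\right) = \left(311 + \left(- \frac{4}{23} + 1^{2} + 5 \cdot 1\right)\right) \left(-494 + 331\right) = \left(311 + \left(- \frac{4}{23} + 1 + 5\right)\right) \left(-163\right) = \left(311 + \frac{134}{23}\right) \left(-163\right) = \frac{7287}{23} \left(-163\right) = - \frac{1187781}{23}$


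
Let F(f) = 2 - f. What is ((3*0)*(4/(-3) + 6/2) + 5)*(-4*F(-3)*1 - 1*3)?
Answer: -115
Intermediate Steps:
((3*0)*(4/(-3) + 6/2) + 5)*(-4*F(-3)*1 - 1*3) = ((3*0)*(4/(-3) + 6/2) + 5)*(-4*(2 - 1*(-3))*1 - 1*3) = (0*(4*(-⅓) + 6*(½)) + 5)*(-4*(2 + 3)*1 - 3) = (0*(-4/3 + 3) + 5)*(-4*5*1 - 3) = (0*(5/3) + 5)*(-20*1 - 3) = (0 + 5)*(-20 - 3) = 5*(-23) = -115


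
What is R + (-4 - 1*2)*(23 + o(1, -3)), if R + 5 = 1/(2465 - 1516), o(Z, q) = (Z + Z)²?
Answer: -158482/949 ≈ -167.00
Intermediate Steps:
o(Z, q) = 4*Z² (o(Z, q) = (2*Z)² = 4*Z²)
R = -4744/949 (R = -5 + 1/(2465 - 1516) = -5 + 1/949 = -4744/949 ≈ -4.9989)
R + (-4 - 1*2)*(23 + o(1, -3)) = -4744/949 + (-4 - 1*2)*(23 + 4*1²) = -4744/949 + (-4 - 2)*(23 + 4*1) = -4744/949 - 6*(23 + 4) = -4744/949 - 6*27 = -4744/949 - 162 = -158482/949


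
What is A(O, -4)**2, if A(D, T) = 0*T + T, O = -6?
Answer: 16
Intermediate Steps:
A(D, T) = T (A(D, T) = 0 + T = T)
A(O, -4)**2 = (-4)**2 = 16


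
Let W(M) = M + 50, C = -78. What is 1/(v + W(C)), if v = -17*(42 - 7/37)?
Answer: -37/27335 ≈ -0.0013536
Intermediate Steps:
W(M) = 50 + M
v = -26299/37 (v = -17*(42 - 7*1/37) = -17*(42 - 7/37) = -17*1547/37 = -26299/37 ≈ -710.78)
1/(v + W(C)) = 1/(-26299/37 + (50 - 78)) = 1/(-26299/37 - 28) = 1/(-27335/37) = -37/27335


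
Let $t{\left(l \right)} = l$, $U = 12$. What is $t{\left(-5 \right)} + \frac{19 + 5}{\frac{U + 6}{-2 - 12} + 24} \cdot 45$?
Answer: $\frac{2255}{53} \approx 42.547$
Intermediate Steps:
$t{\left(-5 \right)} + \frac{19 + 5}{\frac{U + 6}{-2 - 12} + 24} \cdot 45 = -5 + \frac{19 + 5}{\frac{12 + 6}{-2 - 12} + 24} \cdot 45 = -5 + \frac{24}{\frac{18}{-14} + 24} \cdot 45 = -5 + \frac{24}{18 \left(- \frac{1}{14}\right) + 24} \cdot 45 = -5 + \frac{24}{- \frac{9}{7} + 24} \cdot 45 = -5 + \frac{24}{\frac{159}{7}} \cdot 45 = -5 + 24 \cdot \frac{7}{159} \cdot 45 = -5 + \frac{56}{53} \cdot 45 = -5 + \frac{2520}{53} = \frac{2255}{53}$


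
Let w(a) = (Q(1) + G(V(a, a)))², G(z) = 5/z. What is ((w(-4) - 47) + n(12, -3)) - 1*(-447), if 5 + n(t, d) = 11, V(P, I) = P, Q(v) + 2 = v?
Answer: 6577/16 ≈ 411.06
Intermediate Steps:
Q(v) = -2 + v
n(t, d) = 6 (n(t, d) = -5 + 11 = 6)
w(a) = (-1 + 5/a)² (w(a) = ((-2 + 1) + 5/a)² = (-1 + 5/a)²)
((w(-4) - 47) + n(12, -3)) - 1*(-447) = (((5 - 1*(-4))²/(-4)² - 47) + 6) - 1*(-447) = (((5 + 4)²/16 - 47) + 6) + 447 = (((1/16)*9² - 47) + 6) + 447 = (((1/16)*81 - 47) + 6) + 447 = ((81/16 - 47) + 6) + 447 = (-671/16 + 6) + 447 = -575/16 + 447 = 6577/16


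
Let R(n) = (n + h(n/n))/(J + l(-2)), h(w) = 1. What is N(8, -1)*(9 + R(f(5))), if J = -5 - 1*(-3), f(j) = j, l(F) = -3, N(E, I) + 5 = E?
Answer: 117/5 ≈ 23.400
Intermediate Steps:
N(E, I) = -5 + E
J = -2 (J = -5 + 3 = -2)
R(n) = -⅕ - n/5 (R(n) = (n + 1)/(-2 - 3) = (1 + n)/(-5) = (1 + n)*(-⅕) = -⅕ - n/5)
N(8, -1)*(9 + R(f(5))) = (-5 + 8)*(9 + (-⅕ - ⅕*5)) = 3*(9 + (-⅕ - 1)) = 3*(9 - 6/5) = 3*(39/5) = 117/5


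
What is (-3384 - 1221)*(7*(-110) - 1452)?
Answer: 10232310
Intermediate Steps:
(-3384 - 1221)*(7*(-110) - 1452) = -4605*(-770 - 1452) = -4605*(-2222) = 10232310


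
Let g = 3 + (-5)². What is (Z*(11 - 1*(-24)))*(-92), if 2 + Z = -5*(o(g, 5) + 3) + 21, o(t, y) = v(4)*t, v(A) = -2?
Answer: -914480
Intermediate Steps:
g = 28 (g = 3 + 25 = 28)
o(t, y) = -2*t
Z = 284 (Z = -2 + (-5*(-2*28 + 3) + 21) = -2 + (-5*(-56 + 3) + 21) = -2 + (-5*(-53) + 21) = -2 + (265 + 21) = -2 + 286 = 284)
(Z*(11 - 1*(-24)))*(-92) = (284*(11 - 1*(-24)))*(-92) = (284*(11 + 24))*(-92) = (284*35)*(-92) = 9940*(-92) = -914480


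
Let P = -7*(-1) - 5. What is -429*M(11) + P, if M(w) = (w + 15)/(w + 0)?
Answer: -1012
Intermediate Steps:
M(w) = (15 + w)/w
P = 2 (P = 7 - 5 = 2)
-429*M(11) + P = -429*(15 + 11)/11 + 2 = -39*26 + 2 = -429*26/11 + 2 = -1014 + 2 = -1012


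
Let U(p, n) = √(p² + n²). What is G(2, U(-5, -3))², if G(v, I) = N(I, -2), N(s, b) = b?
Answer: 4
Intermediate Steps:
U(p, n) = √(n² + p²)
G(v, I) = -2
G(2, U(-5, -3))² = (-2)² = 4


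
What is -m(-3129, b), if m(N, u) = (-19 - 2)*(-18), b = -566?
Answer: -378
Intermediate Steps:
m(N, u) = 378 (m(N, u) = -21*(-18) = 378)
-m(-3129, b) = -1*378 = -378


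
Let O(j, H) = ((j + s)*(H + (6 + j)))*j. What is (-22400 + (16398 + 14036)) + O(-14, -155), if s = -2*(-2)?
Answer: -14786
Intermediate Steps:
s = 4
O(j, H) = j*(4 + j)*(6 + H + j) (O(j, H) = ((j + 4)*(H + (6 + j)))*j = ((4 + j)*(6 + H + j))*j = j*(4 + j)*(6 + H + j))
(-22400 + (16398 + 14036)) + O(-14, -155) = (-22400 + (16398 + 14036)) - 14*(24 + (-14)² + 4*(-155) + 10*(-14) - 155*(-14)) = (-22400 + 30434) - 14*(24 + 196 - 620 - 140 + 2170) = 8034 - 14*1630 = 8034 - 22820 = -14786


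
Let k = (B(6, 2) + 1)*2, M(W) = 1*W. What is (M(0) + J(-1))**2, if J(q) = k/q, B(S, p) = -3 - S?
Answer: 256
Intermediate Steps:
M(W) = W
k = -16 (k = ((-3 - 1*6) + 1)*2 = ((-3 - 6) + 1)*2 = (-9 + 1)*2 = -8*2 = -16)
J(q) = -16/q
(M(0) + J(-1))**2 = (0 - 16/(-1))**2 = (0 - 16*(-1))**2 = (0 + 16)**2 = 16**2 = 256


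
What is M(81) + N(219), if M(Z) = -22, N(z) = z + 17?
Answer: 214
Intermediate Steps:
N(z) = 17 + z
M(81) + N(219) = -22 + (17 + 219) = -22 + 236 = 214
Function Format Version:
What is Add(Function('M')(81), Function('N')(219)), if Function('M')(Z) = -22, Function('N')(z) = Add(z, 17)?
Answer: 214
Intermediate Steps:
Function('N')(z) = Add(17, z)
Add(Function('M')(81), Function('N')(219)) = Add(-22, Add(17, 219)) = Add(-22, 236) = 214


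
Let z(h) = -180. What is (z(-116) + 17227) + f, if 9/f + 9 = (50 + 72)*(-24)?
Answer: 16689010/979 ≈ 17047.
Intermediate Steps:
f = -3/979 (f = 9/(-9 + (50 + 72)*(-24)) = 9/(-9 + 122*(-24)) = 9/(-9 - 2928) = 9/(-2937) = 9*(-1/2937) = -3/979 ≈ -0.0030643)
(z(-116) + 17227) + f = (-180 + 17227) - 3/979 = 17047 - 3/979 = 16689010/979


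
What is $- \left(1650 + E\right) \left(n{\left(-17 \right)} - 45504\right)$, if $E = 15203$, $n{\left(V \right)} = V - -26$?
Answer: $766727235$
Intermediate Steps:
$n{\left(V \right)} = 26 + V$ ($n{\left(V \right)} = V + 26 = 26 + V$)
$- \left(1650 + E\right) \left(n{\left(-17 \right)} - 45504\right) = - \left(1650 + 15203\right) \left(\left(26 - 17\right) - 45504\right) = - 16853 \left(9 - 45504\right) = - 16853 \left(-45495\right) = \left(-1\right) \left(-766727235\right) = 766727235$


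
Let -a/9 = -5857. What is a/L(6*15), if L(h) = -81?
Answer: -5857/9 ≈ -650.78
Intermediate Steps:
a = 52713 (a = -9*(-5857) = 52713)
a/L(6*15) = 52713/(-81) = 52713*(-1/81) = -5857/9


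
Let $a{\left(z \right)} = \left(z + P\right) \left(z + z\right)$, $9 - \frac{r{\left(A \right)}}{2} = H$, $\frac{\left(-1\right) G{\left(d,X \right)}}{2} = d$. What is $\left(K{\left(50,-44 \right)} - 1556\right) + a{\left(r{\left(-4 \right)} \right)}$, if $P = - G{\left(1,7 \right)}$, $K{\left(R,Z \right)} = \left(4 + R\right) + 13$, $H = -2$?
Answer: $-433$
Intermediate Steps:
$G{\left(d,X \right)} = - 2 d$
$K{\left(R,Z \right)} = 17 + R$
$P = 2$ ($P = - \left(-2\right) 1 = \left(-1\right) \left(-2\right) = 2$)
$r{\left(A \right)} = 22$ ($r{\left(A \right)} = 18 - -4 = 18 + 4 = 22$)
$a{\left(z \right)} = 2 z \left(2 + z\right)$ ($a{\left(z \right)} = \left(z + 2\right) \left(z + z\right) = \left(2 + z\right) 2 z = 2 z \left(2 + z\right)$)
$\left(K{\left(50,-44 \right)} - 1556\right) + a{\left(r{\left(-4 \right)} \right)} = \left(\left(17 + 50\right) - 1556\right) + 2 \cdot 22 \left(2 + 22\right) = \left(67 - 1556\right) + 2 \cdot 22 \cdot 24 = -1489 + 1056 = -433$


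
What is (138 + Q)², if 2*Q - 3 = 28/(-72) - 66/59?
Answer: 86846321809/4511376 ≈ 19251.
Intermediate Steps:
Q = 1585/2124 (Q = 3/2 + (28/(-72) - 66/59)/2 = 3/2 + (28*(-1/72) - 66*1/59)/2 = 3/2 + (-7/18 - 66/59)/2 = 3/2 + (½)*(-1601/1062) = 3/2 - 1601/2124 = 1585/2124 ≈ 0.74623)
(138 + Q)² = (138 + 1585/2124)² = (294697/2124)² = 86846321809/4511376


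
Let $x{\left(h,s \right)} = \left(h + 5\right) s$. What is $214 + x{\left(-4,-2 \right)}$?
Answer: $212$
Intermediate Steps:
$x{\left(h,s \right)} = s \left(5 + h\right)$ ($x{\left(h,s \right)} = \left(5 + h\right) s = s \left(5 + h\right)$)
$214 + x{\left(-4,-2 \right)} = 214 - 2 \left(5 - 4\right) = 214 - 2 = 212$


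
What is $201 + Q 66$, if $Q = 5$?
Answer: $531$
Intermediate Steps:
$201 + Q 66 = 201 + 5 \cdot 66 = 201 + 330 = 531$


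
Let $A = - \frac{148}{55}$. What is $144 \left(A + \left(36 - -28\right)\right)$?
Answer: $\frac{485568}{55} \approx 8828.5$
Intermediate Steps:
$A = - \frac{148}{55}$ ($A = \left(-148\right) \frac{1}{55} = - \frac{148}{55} \approx -2.6909$)
$144 \left(A + \left(36 - -28\right)\right) = 144 \left(- \frac{148}{55} + \left(36 - -28\right)\right) = 144 \left(- \frac{148}{55} + \left(36 + 28\right)\right) = 144 \left(- \frac{148}{55} + 64\right) = 144 \cdot \frac{3372}{55} = \frac{485568}{55}$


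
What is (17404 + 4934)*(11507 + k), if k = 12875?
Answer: 544645116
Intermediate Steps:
(17404 + 4934)*(11507 + k) = (17404 + 4934)*(11507 + 12875) = 22338*24382 = 544645116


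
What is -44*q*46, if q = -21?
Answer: 42504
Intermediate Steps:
-44*q*46 = -44*(-21)*46 = 924*46 = 42504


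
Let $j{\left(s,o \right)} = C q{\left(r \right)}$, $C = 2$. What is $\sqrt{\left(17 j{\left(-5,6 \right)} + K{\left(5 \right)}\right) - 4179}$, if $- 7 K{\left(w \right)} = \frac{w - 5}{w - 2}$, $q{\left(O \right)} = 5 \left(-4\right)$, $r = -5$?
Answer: $i \sqrt{4859} \approx 69.707 i$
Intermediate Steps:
$q{\left(O \right)} = -20$
$K{\left(w \right)} = - \frac{-5 + w}{7 \left(-2 + w\right)}$ ($K{\left(w \right)} = - \frac{\left(w - 5\right) \frac{1}{w - 2}}{7} = - \frac{\left(-5 + w\right) \frac{1}{-2 + w}}{7} = - \frac{\frac{1}{-2 + w} \left(-5 + w\right)}{7} = - \frac{-5 + w}{7 \left(-2 + w\right)}$)
$j{\left(s,o \right)} = -40$ ($j{\left(s,o \right)} = 2 \left(-20\right) = -40$)
$\sqrt{\left(17 j{\left(-5,6 \right)} + K{\left(5 \right)}\right) - 4179} = \sqrt{\left(17 \left(-40\right) + \frac{5 - 5}{7 \left(-2 + 5\right)}\right) - 4179} = \sqrt{\left(-680 + \frac{5 - 5}{7 \cdot 3}\right) - 4179} = \sqrt{\left(-680 + \frac{1}{7} \cdot \frac{1}{3} \cdot 0\right) - 4179} = \sqrt{\left(-680 + 0\right) - 4179} = \sqrt{-680 - 4179} = \sqrt{-4859} = i \sqrt{4859}$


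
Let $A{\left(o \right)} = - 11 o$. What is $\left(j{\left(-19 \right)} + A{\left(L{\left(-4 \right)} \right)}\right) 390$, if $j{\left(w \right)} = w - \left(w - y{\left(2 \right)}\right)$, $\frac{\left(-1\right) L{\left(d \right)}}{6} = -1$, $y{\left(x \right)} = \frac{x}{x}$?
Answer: $-25350$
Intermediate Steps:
$y{\left(x \right)} = 1$
$L{\left(d \right)} = 6$ ($L{\left(d \right)} = \left(-6\right) \left(-1\right) = 6$)
$j{\left(w \right)} = 1$ ($j{\left(w \right)} = w - \left(-1 + w\right) = 1$)
$\left(j{\left(-19 \right)} + A{\left(L{\left(-4 \right)} \right)}\right) 390 = \left(1 - 66\right) 390 = \left(-65\right) 390 = -25350$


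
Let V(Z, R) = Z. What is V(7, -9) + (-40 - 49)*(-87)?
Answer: 7750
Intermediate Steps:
V(7, -9) + (-40 - 49)*(-87) = 7 + (-40 - 49)*(-87) = 7 - 89*(-87) = 7 + 7743 = 7750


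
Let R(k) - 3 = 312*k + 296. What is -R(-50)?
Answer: 15301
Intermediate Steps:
R(k) = 299 + 312*k (R(k) = 3 + (312*k + 296) = 3 + (296 + 312*k) = 299 + 312*k)
-R(-50) = -(299 + 312*(-50)) = -(299 - 15600) = -1*(-15301) = 15301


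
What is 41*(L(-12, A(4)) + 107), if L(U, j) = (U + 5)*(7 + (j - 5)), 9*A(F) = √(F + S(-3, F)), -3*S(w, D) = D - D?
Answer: 33743/9 ≈ 3749.2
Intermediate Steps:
S(w, D) = 0 (S(w, D) = -(D - D)/3 = -⅓*0 = 0)
A(F) = √F/9 (A(F) = √(F + 0)/9 = √F/9)
L(U, j) = (2 + j)*(5 + U) (L(U, j) = (5 + U)*(7 + (-5 + j)) = (5 + U)*(2 + j) = (2 + j)*(5 + U))
41*(L(-12, A(4)) + 107) = 41*((10 + 2*(-12) + 5*(√4/9) - 4*√4/3) + 107) = 41*((10 - 24 + 5*((⅑)*2) - 4*2/3) + 107) = 41*((10 - 24 + 5*(2/9) - 12*2/9) + 107) = 41*((10 - 24 + 10/9 - 8/3) + 107) = 41*(-140/9 + 107) = 41*(823/9) = 33743/9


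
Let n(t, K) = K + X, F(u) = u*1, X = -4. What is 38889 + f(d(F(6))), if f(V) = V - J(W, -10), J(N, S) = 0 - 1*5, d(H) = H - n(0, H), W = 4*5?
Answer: 38898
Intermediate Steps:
F(u) = u
W = 20
n(t, K) = -4 + K (n(t, K) = K - 4 = -4 + K)
d(H) = 4 (d(H) = H - (-4 + H) = H + (4 - H) = 4)
J(N, S) = -5 (J(N, S) = 0 - 5 = -5)
f(V) = 5 + V (f(V) = V - 1*(-5) = V + 5 = 5 + V)
38889 + f(d(F(6))) = 38889 + (5 + 4) = 38889 + 9 = 38898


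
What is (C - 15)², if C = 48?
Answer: 1089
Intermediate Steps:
(C - 15)² = (48 - 15)² = 33² = 1089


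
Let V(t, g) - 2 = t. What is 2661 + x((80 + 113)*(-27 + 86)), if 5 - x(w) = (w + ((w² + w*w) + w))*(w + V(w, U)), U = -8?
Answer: -5906962703446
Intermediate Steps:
V(t, g) = 2 + t
x(w) = 5 - (2 + 2*w)*(2*w + 2*w²) (x(w) = 5 - (w + ((w² + w*w) + w))*(w + (2 + w)) = 5 - (w + ((w² + w²) + w))*(2 + 2*w) = 5 - (w + (2*w² + w))*(2 + 2*w) = 5 - (w + (w + 2*w²))*(2 + 2*w) = 5 - (2*w + 2*w²)*(2 + 2*w) = 5 - (2 + 2*w)*(2*w + 2*w²))
2661 + x((80 + 113)*(-27 + 86)) = 2661 + (5 - 8*(-27 + 86)²*(80 + 113)² - 4*(80 + 113)*(-27 + 86) - 4*(-27 + 86)³*(80 + 113)³) = 2661 + (5 - 8*(193*59)² - 772*59 - 4*(193*59)³) = 2661 + (5 - 8*11387² - 4*11387 - 4*11387³) = 2661 + (5 - 8*129663769 - 45548 - 4*1476481337603) = 2661 + (5 - 1037310152 - 45548 - 5905925350412) = 2661 - 5906962706107 = -5906962703446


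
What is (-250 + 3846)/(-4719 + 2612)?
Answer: -3596/2107 ≈ -1.7067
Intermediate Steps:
(-250 + 3846)/(-4719 + 2612) = 3596/(-2107) = 3596*(-1/2107) = -3596/2107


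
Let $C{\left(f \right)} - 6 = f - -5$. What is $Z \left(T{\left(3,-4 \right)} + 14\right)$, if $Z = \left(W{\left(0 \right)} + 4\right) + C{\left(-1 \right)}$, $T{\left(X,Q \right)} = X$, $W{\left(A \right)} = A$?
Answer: $238$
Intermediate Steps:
$C{\left(f \right)} = 11 + f$ ($C{\left(f \right)} = 6 + \left(f - -5\right) = 6 + \left(f + 5\right) = 6 + \left(5 + f\right) = 11 + f$)
$Z = 14$ ($Z = \left(0 + 4\right) + \left(11 - 1\right) = 4 + 10 = 14$)
$Z \left(T{\left(3,-4 \right)} + 14\right) = 14 \left(3 + 14\right) = 14 \cdot 17 = 238$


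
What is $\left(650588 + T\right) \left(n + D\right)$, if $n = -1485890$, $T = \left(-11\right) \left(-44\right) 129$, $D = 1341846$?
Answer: $-102706829056$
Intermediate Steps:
$T = 62436$ ($T = 484 \cdot 129 = 62436$)
$\left(650588 + T\right) \left(n + D\right) = \left(650588 + 62436\right) \left(-1485890 + 1341846\right) = 713024 \left(-144044\right) = -102706829056$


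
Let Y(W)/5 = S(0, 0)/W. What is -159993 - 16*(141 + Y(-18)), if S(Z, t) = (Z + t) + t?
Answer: -162249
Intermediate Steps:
S(Z, t) = Z + 2*t
Y(W) = 0 (Y(W) = 5*((0 + 2*0)/W) = 5*((0 + 0)/W) = 5*(0/W) = 5*0 = 0)
-159993 - 16*(141 + Y(-18)) = -159993 - 16*(141 + 0) = -159993 - 16*141 = -159993 - 1*2256 = -159993 - 2256 = -162249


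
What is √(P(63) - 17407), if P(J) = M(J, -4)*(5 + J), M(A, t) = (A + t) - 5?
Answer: I*√13735 ≈ 117.2*I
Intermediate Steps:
M(A, t) = -5 + A + t
P(J) = (-9 + J)*(5 + J) (P(J) = (-5 + J - 4)*(5 + J) = (-9 + J)*(5 + J))
√(P(63) - 17407) = √((-9 + 63)*(5 + 63) - 17407) = √(54*68 - 17407) = √(3672 - 17407) = √(-13735) = I*√13735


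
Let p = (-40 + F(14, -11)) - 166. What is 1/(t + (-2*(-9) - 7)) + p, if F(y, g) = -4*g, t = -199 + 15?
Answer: -28027/173 ≈ -162.01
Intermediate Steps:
t = -184
p = -162 (p = (-40 - 4*(-11)) - 166 = (-40 + 44) - 166 = 4 - 166 = -162)
1/(t + (-2*(-9) - 7)) + p = 1/(-184 + (-2*(-9) - 7)) - 162 = 1/(-184 + (18 - 7)) - 162 = 1/(-184 + 11) - 162 = 1/(-173) - 162 = -1/173 - 162 = -28027/173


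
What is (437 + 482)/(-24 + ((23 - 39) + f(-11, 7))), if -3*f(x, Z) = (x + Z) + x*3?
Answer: -2757/83 ≈ -33.217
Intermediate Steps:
f(x, Z) = -4*x/3 - Z/3 (f(x, Z) = -((x + Z) + x*3)/3 = -((Z + x) + 3*x)/3 = -(Z + 4*x)/3 = -4*x/3 - Z/3)
(437 + 482)/(-24 + ((23 - 39) + f(-11, 7))) = (437 + 482)/(-24 + ((23 - 39) + (-4/3*(-11) - 1/3*7))) = 919/(-24 + (-16 + (44/3 - 7/3))) = 919/(-24 + (-16 + 37/3)) = 919/(-24 - 11/3) = 919/(-83/3) = 919*(-3/83) = -2757/83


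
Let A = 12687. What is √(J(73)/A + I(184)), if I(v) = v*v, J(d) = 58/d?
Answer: √29040176179779414/926151 ≈ 184.00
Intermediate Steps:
I(v) = v²
√(J(73)/A + I(184)) = √((58/73)/12687 + 184²) = √((58*(1/73))*(1/12687) + 33856) = √((58/73)*(1/12687) + 33856) = √(58/926151 + 33856) = √(31355768314/926151) = √29040176179779414/926151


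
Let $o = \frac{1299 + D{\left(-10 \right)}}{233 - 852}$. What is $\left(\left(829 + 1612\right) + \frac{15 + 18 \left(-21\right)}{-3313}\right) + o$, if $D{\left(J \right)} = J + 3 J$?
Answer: $\frac{5001927057}{2050747} \approx 2439.1$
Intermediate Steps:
$D{\left(J \right)} = 4 J$
$o = - \frac{1259}{619}$ ($o = \frac{1299 + 4 \left(-10\right)}{233 - 852} = \frac{1299 - 40}{-619} = 1259 \left(- \frac{1}{619}\right) = - \frac{1259}{619} \approx -2.0339$)
$\left(\left(829 + 1612\right) + \frac{15 + 18 \left(-21\right)}{-3313}\right) + o = \left(\left(829 + 1612\right) + \frac{15 + 18 \left(-21\right)}{-3313}\right) - \frac{1259}{619} = \left(2441 + \left(15 - 378\right) \left(- \frac{1}{3313}\right)\right) - \frac{1259}{619} = \left(2441 - - \frac{363}{3313}\right) - \frac{1259}{619} = \left(2441 + \frac{363}{3313}\right) - \frac{1259}{619} = \frac{8087396}{3313} - \frac{1259}{619} = \frac{5001927057}{2050747}$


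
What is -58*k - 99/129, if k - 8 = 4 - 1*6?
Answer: -14997/43 ≈ -348.77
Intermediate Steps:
k = 6 (k = 8 + (4 - 1*6) = 8 + (4 - 6) = 8 - 2 = 6)
-58*k - 99/129 = -58*6 - 99/129 = -348 - 99*1/129 = -348 - 33/43 = -14997/43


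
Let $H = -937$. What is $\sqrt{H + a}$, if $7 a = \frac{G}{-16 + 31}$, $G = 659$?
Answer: $\frac{i \sqrt{10261230}}{105} \approx 30.508 i$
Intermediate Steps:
$a = \frac{659}{105}$ ($a = \frac{\frac{1}{-16 + 31} \cdot 659}{7} = \frac{\frac{1}{15} \cdot 659}{7} = \frac{1}{7} \cdot \frac{659}{15} = \frac{659}{105} \approx 6.2762$)
$\sqrt{H + a} = \sqrt{-937 + \frac{659}{105}} = \sqrt{- \frac{97726}{105}} = \frac{i \sqrt{10261230}}{105}$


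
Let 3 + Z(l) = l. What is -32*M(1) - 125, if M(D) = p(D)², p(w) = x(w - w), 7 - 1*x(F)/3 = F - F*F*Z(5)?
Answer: -14237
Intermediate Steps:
Z(l) = -3 + l
x(F) = 21 - 3*F + 6*F² (x(F) = 21 - 3*(F - F*F*(-3 + 5)) = 21 - 3*(F - F²*2) = 21 - 3*(F - 2*F²) = 21 + (-3*F + 6*F²) = 21 - 3*F + 6*F²)
p(w) = 21 (p(w) = 21 - 3*(w - w) + 6*(w - w)² = 21 - 3*0 + 6*0² = 21 + 0 + 6*0 = 21 + 0 + 0 = 21)
M(D) = 441 (M(D) = 21² = 441)
-32*M(1) - 125 = -32*441 - 125 = -14112 - 125 = -14237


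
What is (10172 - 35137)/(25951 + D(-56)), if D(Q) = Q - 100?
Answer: -4993/5159 ≈ -0.96782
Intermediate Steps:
D(Q) = -100 + Q
(10172 - 35137)/(25951 + D(-56)) = (10172 - 35137)/(25951 + (-100 - 56)) = -24965/(25951 - 156) = -24965/25795 = -24965*1/25795 = -4993/5159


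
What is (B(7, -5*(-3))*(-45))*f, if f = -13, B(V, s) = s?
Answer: 8775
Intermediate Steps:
(B(7, -5*(-3))*(-45))*f = (-5*(-3)*(-45))*(-13) = (15*(-45))*(-13) = -675*(-13) = 8775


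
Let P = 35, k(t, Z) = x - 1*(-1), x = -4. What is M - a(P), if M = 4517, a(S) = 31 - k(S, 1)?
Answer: 4483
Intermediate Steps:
k(t, Z) = -3 (k(t, Z) = -4 - 1*(-1) = -4 + 1 = -3)
a(S) = 34 (a(S) = 31 - 1*(-3) = 31 + 3 = 34)
M - a(P) = 4517 - 1*34 = 4517 - 34 = 4483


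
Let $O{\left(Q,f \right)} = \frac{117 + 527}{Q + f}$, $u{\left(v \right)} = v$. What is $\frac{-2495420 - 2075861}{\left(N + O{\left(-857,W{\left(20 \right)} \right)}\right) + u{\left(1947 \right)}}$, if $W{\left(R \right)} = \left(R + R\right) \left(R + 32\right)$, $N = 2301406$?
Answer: $- \frac{508243333}{256091033} \approx -1.9846$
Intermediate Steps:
$W{\left(R \right)} = 2 R \left(32 + R\right)$
$O{\left(Q,f \right)} = \frac{644}{Q + f}$
$\frac{-2495420 - 2075861}{\left(N + O{\left(-857,W{\left(20 \right)} \right)}\right) + u{\left(1947 \right)}} = \frac{-2495420 - 2075861}{\left(2301406 + \frac{644}{-857 + 2 \cdot 20 \left(32 + 20\right)}\right) + 1947} = - \frac{4571281}{\left(2301406 + \frac{644}{-857 + 2 \cdot 20 \cdot 52}\right) + 1947} = - \frac{4571281}{\left(2301406 + \frac{644}{-857 + 2080}\right) + 1947} = - \frac{4571281}{\left(2301406 + \frac{644}{1223}\right) + 1947} = - \frac{4571281}{\frac{2814620182}{1223} + 1947} = - \frac{4571281}{\frac{2817001363}{1223}} = \left(-4571281\right) \frac{1223}{2817001363} = - \frac{508243333}{256091033}$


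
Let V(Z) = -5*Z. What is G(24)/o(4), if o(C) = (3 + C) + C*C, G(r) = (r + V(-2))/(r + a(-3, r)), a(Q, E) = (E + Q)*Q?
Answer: -34/897 ≈ -0.037904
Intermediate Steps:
a(Q, E) = Q*(E + Q)
G(r) = (10 + r)/(9 - 2*r) (G(r) = (r - 5*(-2))/(r - 3*(r - 3)) = (r + 10)/(r - 3*(-3 + r)) = (10 + r)/(r + (9 - 3*r)) = (10 + r)/(9 - 2*r))
o(C) = 3 + C + C² (o(C) = (3 + C) + C² = 3 + C + C²)
G(24)/o(4) = ((10 + 24)/(9 - 2*24))/(3 + 4 + 4²) = (34/(9 - 48))/(3 + 4 + 16) = (34/(-39))/23 = -1/39*34*(1/23) = -34/39*1/23 = -34/897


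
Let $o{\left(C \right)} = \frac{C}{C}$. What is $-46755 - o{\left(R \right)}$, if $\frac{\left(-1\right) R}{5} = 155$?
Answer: $-46756$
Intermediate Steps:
$R = -775$ ($R = \left(-5\right) 155 = -775$)
$o{\left(C \right)} = 1$
$-46755 - o{\left(R \right)} = -46755 - 1 = -46756$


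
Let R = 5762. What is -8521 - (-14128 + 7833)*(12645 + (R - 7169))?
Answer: 70734689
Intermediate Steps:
-8521 - (-14128 + 7833)*(12645 + (R - 7169)) = -8521 - (-14128 + 7833)*(12645 + (5762 - 7169)) = -8521 - (-6295)*(12645 - 1407) = -8521 - (-6295)*11238 = -8521 - 1*(-70743210) = -8521 + 70743210 = 70734689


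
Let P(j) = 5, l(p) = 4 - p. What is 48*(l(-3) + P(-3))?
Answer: 576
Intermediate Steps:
48*(l(-3) + P(-3)) = 48*((4 - 1*(-3)) + 5) = 48*((4 + 3) + 5) = 48*(7 + 5) = 48*12 = 576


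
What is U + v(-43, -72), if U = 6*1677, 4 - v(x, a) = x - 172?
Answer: 10281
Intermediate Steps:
v(x, a) = 176 - x (v(x, a) = 4 - (x - 172) = 4 - (-172 + x) = 4 + (172 - x) = 176 - x)
U = 10062
U + v(-43, -72) = 10062 + (176 - 1*(-43)) = 10062 + (176 + 43) = 10062 + 219 = 10281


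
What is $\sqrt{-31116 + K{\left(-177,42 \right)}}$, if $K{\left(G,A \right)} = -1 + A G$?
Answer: $i \sqrt{38551} \approx 196.34 i$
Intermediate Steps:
$\sqrt{-31116 + K{\left(-177,42 \right)}} = \sqrt{-31116 + \left(-1 + 42 \left(-177\right)\right)} = \sqrt{-31116 - 7435} = \sqrt{-38551} = i \sqrt{38551}$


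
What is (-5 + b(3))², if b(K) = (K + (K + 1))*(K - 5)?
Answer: 361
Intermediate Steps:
b(K) = (1 + 2*K)*(-5 + K) (b(K) = (K + (1 + K))*(-5 + K) = (1 + 2*K)*(-5 + K))
(-5 + b(3))² = (-5 + (-5 - 9*3 + 2*3²))² = (-5 + (-5 - 27 + 2*9))² = (-5 + (-5 - 27 + 18))² = (-5 - 14)² = (-19)² = 361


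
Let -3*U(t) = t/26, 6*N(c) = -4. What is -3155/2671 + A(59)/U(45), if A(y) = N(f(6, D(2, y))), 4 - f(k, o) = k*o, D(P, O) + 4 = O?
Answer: -3083/120195 ≈ -0.025650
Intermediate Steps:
D(P, O) = -4 + O
f(k, o) = 4 - k*o
N(c) = -⅔ (N(c) = (⅙)*(-4) = -⅔)
A(y) = -⅔
U(t) = -t/78 (U(t) = -t/(3*26) = -t/78)
-3155/2671 + A(59)/U(45) = -3155/2671 - 2/(3*((-1/78*45))) = -3155*1/2671 - 2/(3*(-15/26)) = -3155/2671 - ⅔*(-26/15) = -3155/2671 + 52/45 = -3083/120195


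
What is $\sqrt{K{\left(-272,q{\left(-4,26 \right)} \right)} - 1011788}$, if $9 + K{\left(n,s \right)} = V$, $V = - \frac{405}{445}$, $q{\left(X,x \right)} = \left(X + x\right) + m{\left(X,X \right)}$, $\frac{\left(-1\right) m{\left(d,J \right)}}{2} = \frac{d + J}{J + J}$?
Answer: $\frac{i \sqrt{8014451246}}{89} \approx 1005.9 i$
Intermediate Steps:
$m{\left(d,J \right)} = - \frac{J + d}{J}$ ($m{\left(d,J \right)} = - 2 \frac{d + J}{J + J} = - 2 \frac{J + d}{2 J} = - \frac{J + d}{J}$)
$q{\left(X,x \right)} = -2 + X + x$ ($q{\left(X,x \right)} = \left(X + x\right) + \frac{- X - X}{X} = \left(X + x\right) + \frac{\left(-2\right) X}{X} = \left(X + x\right) - 2 = -2 + X + x$)
$V = - \frac{81}{89}$ ($V = \left(-405\right) \frac{1}{445} = - \frac{81}{89} \approx -0.91011$)
$K{\left(n,s \right)} = - \frac{882}{89}$ ($K{\left(n,s \right)} = -9 - \frac{81}{89} = - \frac{882}{89}$)
$\sqrt{K{\left(-272,q{\left(-4,26 \right)} \right)} - 1011788} = \sqrt{- \frac{882}{89} - 1011788} = \sqrt{- \frac{90050014}{89}} = \frac{i \sqrt{8014451246}}{89}$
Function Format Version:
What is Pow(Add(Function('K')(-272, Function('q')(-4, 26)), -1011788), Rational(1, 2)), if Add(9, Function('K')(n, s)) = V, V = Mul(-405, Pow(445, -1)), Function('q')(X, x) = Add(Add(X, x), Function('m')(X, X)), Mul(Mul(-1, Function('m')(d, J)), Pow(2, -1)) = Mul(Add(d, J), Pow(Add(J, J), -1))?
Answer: Mul(Rational(1, 89), I, Pow(8014451246, Rational(1, 2))) ≈ Mul(1005.9, I)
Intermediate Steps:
Function('m')(d, J) = Mul(-1, Pow(J, -1), Add(J, d)) (Function('m')(d, J) = Mul(-2, Mul(Add(d, J), Pow(Add(J, J), -1))) = Mul(-2, Mul(Add(J, d), Pow(Mul(2, J), -1))) = Mul(-2, Mul(Add(J, d), Mul(Rational(1, 2), Pow(J, -1)))) = Mul(-2, Mul(Rational(1, 2), Pow(J, -1), Add(J, d))) = Mul(-1, Pow(J, -1), Add(J, d)))
Function('q')(X, x) = Add(-2, X, x) (Function('q')(X, x) = Add(Add(X, x), Mul(Pow(X, -1), Add(Mul(-1, X), Mul(-1, X)))) = Add(Add(X, x), Mul(Pow(X, -1), Mul(-2, X))) = Add(Add(X, x), -2) = Add(-2, X, x))
V = Rational(-81, 89) (V = Mul(-405, Rational(1, 445)) = Rational(-81, 89) ≈ -0.91011)
Function('K')(n, s) = Rational(-882, 89) (Function('K')(n, s) = Add(-9, Rational(-81, 89)) = Rational(-882, 89))
Pow(Add(Function('K')(-272, Function('q')(-4, 26)), -1011788), Rational(1, 2)) = Pow(Add(Rational(-882, 89), -1011788), Rational(1, 2)) = Pow(Rational(-90050014, 89), Rational(1, 2)) = Mul(Rational(1, 89), I, Pow(8014451246, Rational(1, 2)))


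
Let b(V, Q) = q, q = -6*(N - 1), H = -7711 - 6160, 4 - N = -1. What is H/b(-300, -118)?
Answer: 13871/24 ≈ 577.96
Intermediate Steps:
N = 5 (N = 4 - 1*(-1) = 4 + 1 = 5)
H = -13871
q = -24 (q = -6*(5 - 1) = -6*4 = -24)
b(V, Q) = -24
H/b(-300, -118) = -13871/(-24) = -13871*(-1/24) = 13871/24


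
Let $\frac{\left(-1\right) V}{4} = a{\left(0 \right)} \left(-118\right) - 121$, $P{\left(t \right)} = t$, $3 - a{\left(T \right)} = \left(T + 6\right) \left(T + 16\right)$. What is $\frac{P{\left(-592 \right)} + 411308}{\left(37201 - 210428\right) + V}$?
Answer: $- \frac{410716}{216639} \approx -1.8959$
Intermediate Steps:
$a{\left(T \right)} = 3 - \left(6 + T\right) \left(16 + T\right)$ ($a{\left(T \right)} = 3 - \left(T + 6\right) \left(T + 16\right) = 3 - \left(6 + T\right) \left(16 + T\right)$)
$V = -43412$ ($V = - 4 \left(\left(-93 - 0^{2} - 0\right) \left(-118\right) - 121\right) = - 4 \left(\left(-93 - 0 + 0\right) \left(-118\right) - 121\right) = - 4 \left(\left(-93 + 0 + 0\right) \left(-118\right) - 121\right) = - 4 \left(\left(-93\right) \left(-118\right) - 121\right) = - 4 \left(10974 - 121\right) = \left(-4\right) 10853 = -43412$)
$\frac{P{\left(-592 \right)} + 411308}{\left(37201 - 210428\right) + V} = \frac{-592 + 411308}{\left(37201 - 210428\right) - 43412} = \frac{410716}{\left(37201 - 210428\right) - 43412} = \frac{410716}{-173227 - 43412} = \frac{410716}{-216639} = 410716 \left(- \frac{1}{216639}\right) = - \frac{410716}{216639}$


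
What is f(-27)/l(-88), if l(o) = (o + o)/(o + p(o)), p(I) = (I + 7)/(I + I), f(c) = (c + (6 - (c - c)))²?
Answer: 6794487/30976 ≈ 219.35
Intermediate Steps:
f(c) = (6 + c)² (f(c) = (c + (6 - 1*0))² = (c + (6 + 0))² = (c + 6)² = (6 + c)²)
p(I) = (7 + I)/(2*I) (p(I) = (7 + I)/((2*I)) = (7 + I)*(1/(2*I)) = (7 + I)/(2*I))
l(o) = 2*o/(o + (7 + o)/(2*o)) (l(o) = (o + o)/(o + (7 + o)/(2*o)) = (2*o)/(o + (7 + o)/(2*o)) = 2*o/(o + (7 + o)/(2*o)))
f(-27)/l(-88) = (6 - 27)²/((4*(-88)²/(7 - 88 + 2*(-88)²))) = (-21)²/((4*7744/(7 - 88 + 2*7744))) = 441/((4*7744/(7 - 88 + 15488))) = 441/((4*7744/15407)) = 441/((4*7744*(1/15407))) = 441/(30976/15407) = 441*(15407/30976) = 6794487/30976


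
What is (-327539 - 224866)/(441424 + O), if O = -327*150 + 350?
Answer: -184135/130908 ≈ -1.4066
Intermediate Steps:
O = -48700 (O = -49050 + 350 = -48700)
(-327539 - 224866)/(441424 + O) = (-327539 - 224866)/(441424 - 48700) = -552405/392724 = -552405*1/392724 = -184135/130908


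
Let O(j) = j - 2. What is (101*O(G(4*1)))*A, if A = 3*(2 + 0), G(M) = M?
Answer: 1212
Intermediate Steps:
O(j) = -2 + j
A = 6 (A = 3*2 = 6)
(101*O(G(4*1)))*A = (101*(-2 + 4*1))*6 = (101*(-2 + 4))*6 = (101*2)*6 = 202*6 = 1212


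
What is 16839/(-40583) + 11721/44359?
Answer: -271287858/1800221297 ≈ -0.15070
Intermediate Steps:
16839/(-40583) + 11721/44359 = 16839*(-1/40583) + 11721*(1/44359) = -16839/40583 + 11721/44359 = -271287858/1800221297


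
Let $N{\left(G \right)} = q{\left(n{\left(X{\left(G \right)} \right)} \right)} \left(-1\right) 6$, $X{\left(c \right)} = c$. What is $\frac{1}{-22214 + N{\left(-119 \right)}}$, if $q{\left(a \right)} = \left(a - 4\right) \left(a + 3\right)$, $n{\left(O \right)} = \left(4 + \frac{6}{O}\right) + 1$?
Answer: $- \frac{14161}{315213842} \approx -4.4925 \cdot 10^{-5}$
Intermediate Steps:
$n{\left(O \right)} = 5 + \frac{6}{O}$
$q{\left(a \right)} = \left(-4 + a\right) \left(3 + a\right)$
$N{\left(G \right)} = 102 - 6 \left(5 + \frac{6}{G}\right)^{2} + \frac{36}{G}$ ($N{\left(G \right)} = \left(-12 + \left(5 + \frac{6}{G}\right)^{2} - \left(5 + \frac{6}{G}\right)\right) \left(-1\right) 6 = \left(-17 + \left(5 + \frac{6}{G}\right)^{2} - \frac{6}{G}\right) \left(-1\right) 6 = \left(17 - \left(5 + \frac{6}{G}\right)^{2} + \frac{6}{G}\right) 6 = 102 - 6 \left(5 + \frac{6}{G}\right)^{2} + \frac{36}{G}$)
$\frac{1}{-22214 + N{\left(-119 \right)}} = \frac{1}{-22214 - \left(48 - \frac{324}{119} + \frac{216}{14161}\right)} = \frac{1}{-22214 - \frac{641388}{14161}} = \frac{1}{- \frac{315213842}{14161}} = - \frac{14161}{315213842}$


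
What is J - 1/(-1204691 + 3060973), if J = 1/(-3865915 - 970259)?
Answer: -1673114/2244325686267 ≈ -7.4549e-7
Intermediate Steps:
J = -1/4836174 (J = 1/(-4836174) = -1/4836174 ≈ -2.0677e-7)
J - 1/(-1204691 + 3060973) = -1/4836174 - 1/(-1204691 + 3060973) = -1/4836174 - 1/1856282 = -1673114/2244325686267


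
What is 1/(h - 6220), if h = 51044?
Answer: 1/44824 ≈ 2.2309e-5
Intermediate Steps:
1/(h - 6220) = 1/(51044 - 6220) = 1/44824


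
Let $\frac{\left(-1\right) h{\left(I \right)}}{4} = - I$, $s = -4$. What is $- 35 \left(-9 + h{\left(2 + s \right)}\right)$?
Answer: $595$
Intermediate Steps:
$h{\left(I \right)} = 4 I$ ($h{\left(I \right)} = - 4 \left(- I\right) = 4 I$)
$- 35 \left(-9 + h{\left(2 + s \right)}\right) = - 35 \left(-9 + 4 \left(2 - 4\right)\right) = - 35 \left(-9 + 4 \left(-2\right)\right) = - 35 \left(-9 - 8\right) = \left(-35\right) \left(-17\right) = 595$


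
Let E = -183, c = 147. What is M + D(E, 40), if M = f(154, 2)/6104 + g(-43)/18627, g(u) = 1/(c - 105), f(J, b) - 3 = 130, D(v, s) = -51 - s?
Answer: -31032451175/341097624 ≈ -90.978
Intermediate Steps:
f(J, b) = 133 (f(J, b) = 3 + 130 = 133)
g(u) = 1/42 (g(u) = 1/(147 - 105) = 1/42)
M = 7432609/341097624 (M = 133/6104 + (1/42)/18627 = 133*(1/6104) + (1/42)*(1/18627) = 19/872 + 1/782334 = 7432609/341097624 ≈ 0.021790)
M + D(E, 40) = 7432609/341097624 + (-51 - 1*40) = 7432609/341097624 + (-51 - 40) = 7432609/341097624 - 91 = -31032451175/341097624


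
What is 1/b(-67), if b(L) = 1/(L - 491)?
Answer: -558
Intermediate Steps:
b(L) = 1/(-491 + L)
1/b(-67) = 1/(1/(-491 - 67)) = 1/(1/(-558)) = 1/(-1/558) = -558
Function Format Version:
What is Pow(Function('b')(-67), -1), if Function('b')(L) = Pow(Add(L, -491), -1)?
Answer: -558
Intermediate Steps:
Function('b')(L) = Pow(Add(-491, L), -1)
Pow(Function('b')(-67), -1) = Pow(Pow(Add(-491, -67), -1), -1) = Pow(Pow(-558, -1), -1) = Pow(Rational(-1, 558), -1) = -558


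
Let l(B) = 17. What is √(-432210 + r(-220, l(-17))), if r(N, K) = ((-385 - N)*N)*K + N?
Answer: √184670 ≈ 429.73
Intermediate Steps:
r(N, K) = N + K*N*(-385 - N) (r(N, K) = (N*(-385 - N))*K + N = K*N*(-385 - N) + N = N + K*N*(-385 - N))
√(-432210 + r(-220, l(-17))) = √(-432210 - 220*(1 - 385*17 - 1*17*(-220))) = √(-432210 - 220*(1 - 6545 + 3740)) = √(-432210 - 220*(-2804)) = √(-432210 + 616880) = √184670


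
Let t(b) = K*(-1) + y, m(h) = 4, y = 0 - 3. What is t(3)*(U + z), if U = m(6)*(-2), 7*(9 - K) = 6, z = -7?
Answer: 1170/7 ≈ 167.14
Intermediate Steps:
y = -3
K = 57/7 (K = 9 - ⅐*6 = 9 - 6/7 = 57/7 ≈ 8.1429)
t(b) = -78/7 (t(b) = (57/7)*(-1) - 3 = -57/7 - 3 = -78/7)
U = -8 (U = 4*(-2) = -8)
t(3)*(U + z) = -78*(-8 - 7)/7 = -78/7*(-15) = 1170/7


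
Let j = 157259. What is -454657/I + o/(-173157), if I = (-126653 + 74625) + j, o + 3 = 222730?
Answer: -1621663922/289229909 ≈ -5.6068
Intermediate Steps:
o = 222727 (o = -3 + 222730 = 222727)
I = 105231 (I = (-126653 + 74625) + 157259 = -52028 + 157259 = 105231)
-454657/I + o/(-173157) = -454657/105231 + 222727/(-173157) = -454657*1/105231 + 222727*(-1/173157) = -64951/15033 - 222727/173157 = -1621663922/289229909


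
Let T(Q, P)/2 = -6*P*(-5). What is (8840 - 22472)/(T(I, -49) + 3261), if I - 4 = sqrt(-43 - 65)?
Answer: -4544/107 ≈ -42.467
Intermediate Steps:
I = 4 + 6*I*sqrt(3) (I = 4 + sqrt(-43 - 65) = 4 + sqrt(-108) = 4 + 6*I*sqrt(3) ≈ 4.0 + 10.392*I)
T(Q, P) = 60*P (T(Q, P) = 2*(-6*P*(-5)) = 2*(30*P) = 60*P)
(8840 - 22472)/(T(I, -49) + 3261) = (8840 - 22472)/(60*(-49) + 3261) = -13632/(-2940 + 3261) = -13632/321 = -13632*1/321 = -4544/107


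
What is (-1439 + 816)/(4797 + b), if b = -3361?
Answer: -623/1436 ≈ -0.43384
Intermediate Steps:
(-1439 + 816)/(4797 + b) = (-1439 + 816)/(4797 - 3361) = -623/1436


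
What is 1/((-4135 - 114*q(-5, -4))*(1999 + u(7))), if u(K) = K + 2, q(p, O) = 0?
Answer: -1/8303080 ≈ -1.2044e-7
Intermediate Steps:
u(K) = 2 + K
1/((-4135 - 114*q(-5, -4))*(1999 + u(7))) = 1/((-4135 - 114*0)*(1999 + (2 + 7))) = 1/((-4135 + 0)*(1999 + 9)) = 1/(-4135*2008) = 1/(-8303080) = -1/8303080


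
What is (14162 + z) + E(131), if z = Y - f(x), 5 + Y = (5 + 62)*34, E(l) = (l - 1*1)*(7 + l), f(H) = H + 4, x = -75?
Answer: 34446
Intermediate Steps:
f(H) = 4 + H
E(l) = (-1 + l)*(7 + l) (E(l) = (l - 1)*(7 + l) = (-1 + l)*(7 + l))
Y = 2273 (Y = -5 + (5 + 62)*34 = -5 + 67*34 = -5 + 2278 = 2273)
z = 2344 (z = 2273 - (4 - 75) = 2273 - 1*(-71) = 2273 + 71 = 2344)
(14162 + z) + E(131) = (14162 + 2344) + (-7 + 131² + 6*131) = 16506 + (-7 + 17161 + 786) = 16506 + 17940 = 34446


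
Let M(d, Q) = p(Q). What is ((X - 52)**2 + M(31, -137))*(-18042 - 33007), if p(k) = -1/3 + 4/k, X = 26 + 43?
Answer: -6055942870/411 ≈ -1.4735e+7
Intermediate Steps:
X = 69
p(k) = -1/3 + 4/k (p(k) = -1*1/3 + 4/k = -1/3 + 4/k)
M(d, Q) = (12 - Q)/(3*Q)
((X - 52)**2 + M(31, -137))*(-18042 - 33007) = ((69 - 52)**2 + (1/3)*(12 - 1*(-137))/(-137))*(-18042 - 33007) = (17**2 + (1/3)*(-1/137)*(12 + 137))*(-51049) = (289 + (1/3)*(-1/137)*149)*(-51049) = (289 - 149/411)*(-51049) = (118630/411)*(-51049) = -6055942870/411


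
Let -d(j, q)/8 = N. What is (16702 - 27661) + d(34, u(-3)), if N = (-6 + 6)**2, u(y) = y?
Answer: -10959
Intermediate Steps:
N = 0 (N = 0**2 = 0)
d(j, q) = 0 (d(j, q) = -8*0 = 0)
(16702 - 27661) + d(34, u(-3)) = (16702 - 27661) + 0 = -10959 + 0 = -10959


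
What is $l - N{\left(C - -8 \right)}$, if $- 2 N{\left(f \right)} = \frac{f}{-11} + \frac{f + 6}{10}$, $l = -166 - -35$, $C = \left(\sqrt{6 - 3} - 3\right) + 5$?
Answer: $- \frac{7186}{55} + \frac{\sqrt{3}}{220} \approx -130.65$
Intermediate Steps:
$C = 2 + \sqrt{3}$ ($C = \left(\sqrt{3} - 3\right) + 5 = \left(-3 + \sqrt{3}\right) + 5 = 2 + \sqrt{3} \approx 3.7321$)
$l = -131$ ($l = -166 + 35 = -131$)
$N{\left(f \right)} = - \frac{3}{10} - \frac{f}{220}$ ($N{\left(f \right)} = - \frac{\frac{f}{-11} + \frac{f + 6}{10}}{2} = - \frac{f \left(- \frac{1}{11}\right) + \left(6 + f\right) \frac{1}{10}}{2} = - \frac{- \frac{f}{11} + \left(\frac{3}{5} + \frac{f}{10}\right)}{2} = - \frac{\frac{3}{5} + \frac{f}{110}}{2} = - \frac{3}{10} - \frac{f}{220}$)
$l - N{\left(C - -8 \right)} = -131 - \left(- \frac{3}{10} - \frac{\left(2 + \sqrt{3}\right) - -8}{220}\right) = -131 - \left(- \frac{3}{10} - \frac{\left(2 + \sqrt{3}\right) + 8}{220}\right) = -131 - \left(- \frac{3}{10} - \frac{10 + \sqrt{3}}{220}\right) = -131 - \left(- \frac{3}{10} - \left(\frac{1}{22} + \frac{\sqrt{3}}{220}\right)\right) = -131 - \left(- \frac{19}{55} - \frac{\sqrt{3}}{220}\right) = -131 + \left(\frac{19}{55} + \frac{\sqrt{3}}{220}\right) = - \frac{7186}{55} + \frac{\sqrt{3}}{220}$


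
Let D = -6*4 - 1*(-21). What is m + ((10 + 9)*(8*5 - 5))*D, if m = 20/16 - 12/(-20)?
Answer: -39863/20 ≈ -1993.2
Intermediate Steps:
m = 37/20 (m = 20*(1/16) - 12*(-1/20) = 5/4 + ⅗ = 37/20 ≈ 1.8500)
D = -3 (D = -24 + 21 = -3)
m + ((10 + 9)*(8*5 - 5))*D = 37/20 + ((10 + 9)*(8*5 - 5))*(-3) = 37/20 + (19*(40 - 5))*(-3) = 37/20 + (19*35)*(-3) = 37/20 + 665*(-3) = 37/20 - 1995 = -39863/20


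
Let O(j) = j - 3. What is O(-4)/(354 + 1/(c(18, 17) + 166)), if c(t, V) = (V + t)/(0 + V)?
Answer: -2857/144485 ≈ -0.019774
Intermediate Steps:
c(t, V) = (V + t)/V
O(j) = -3 + j
O(-4)/(354 + 1/(c(18, 17) + 166)) = (-3 - 4)/(354 + 1/((17 + 18)/17 + 166)) = -7/(354 + 1/((1/17)*35 + 166)) = -7/(354 + 1/(35/17 + 166)) = -7/(354 + 1/(2857/17)) = -7/(354 + 17/2857) = -7/(1011395/2857) = (2857/1011395)*(-7) = -2857/144485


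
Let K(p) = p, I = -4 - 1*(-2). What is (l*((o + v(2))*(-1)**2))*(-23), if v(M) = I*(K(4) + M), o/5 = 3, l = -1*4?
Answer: 276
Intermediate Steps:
I = -2 (I = -4 + 2 = -2)
l = -4
o = 15 (o = 5*3 = 15)
v(M) = -8 - 2*M (v(M) = -2*(4 + M) = -8 - 2*M)
(l*((o + v(2))*(-1)**2))*(-23) = -4*(15 + (-8 - 2*2))*(-1)**2*(-23) = -4*(15 + (-8 - 4))*(-23) = -4*(15 - 12)*(-23) = -12*(-23) = 276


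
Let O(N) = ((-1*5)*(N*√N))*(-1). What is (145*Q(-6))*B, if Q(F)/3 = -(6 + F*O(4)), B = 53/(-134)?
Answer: -2697435/67 ≈ -40260.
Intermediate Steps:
B = -53/134 (B = 53*(-1/134) = -53/134 ≈ -0.39552)
O(N) = 5*N^(3/2) (O(N) = -5*N^(3/2)*(-1) = 5*N^(3/2))
Q(F) = -18 - 120*F (Q(F) = 3*(-(6 + F*(5*4^(3/2)))) = 3*(-(6 + F*(5*8))) = 3*(-(6 + F*40)) = 3*(-(6 + 40*F)) = 3*(-6 - 40*F) = -18 - 120*F)
(145*Q(-6))*B = (145*(-18 - 120*(-6)))*(-53/134) = (145*(-18 + 720))*(-53/134) = (145*702)*(-53/134) = 101790*(-53/134) = -2697435/67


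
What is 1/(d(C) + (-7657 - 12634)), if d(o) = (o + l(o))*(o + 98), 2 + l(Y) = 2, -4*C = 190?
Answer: -4/90759 ≈ -4.4073e-5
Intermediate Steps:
C = -95/2 (C = -¼*190 = -95/2 ≈ -47.500)
l(Y) = 0 (l(Y) = -2 + 2 = 0)
d(o) = o*(98 + o) (d(o) = (o + 0)*(o + 98) = o*(98 + o))
1/(d(C) + (-7657 - 12634)) = 1/(-95*(98 - 95/2)/2 + (-7657 - 12634)) = 1/(-95/2*101/2 - 20291) = 1/(-9595/4 - 20291) = 1/(-90759/4) = -4/90759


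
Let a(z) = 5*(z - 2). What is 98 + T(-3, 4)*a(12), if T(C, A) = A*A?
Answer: 898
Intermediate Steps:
T(C, A) = A**2
a(z) = -10 + 5*z (a(z) = 5*(-2 + z) = -10 + 5*z)
98 + T(-3, 4)*a(12) = 98 + 4**2*(-10 + 5*12) = 98 + 16*(-10 + 60) = 98 + 16*50 = 98 + 800 = 898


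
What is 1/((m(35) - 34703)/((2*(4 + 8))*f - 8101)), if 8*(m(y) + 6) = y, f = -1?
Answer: 65000/277637 ≈ 0.23412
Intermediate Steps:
m(y) = -6 + y/8
1/((m(35) - 34703)/((2*(4 + 8))*f - 8101)) = 1/(((-6 + (1/8)*35) - 34703)/((2*(4 + 8))*(-1) - 8101)) = 1/(((-6 + 35/8) - 34703)/((2*12)*(-1) - 8101)) = 1/((-13/8 - 34703)/(24*(-1) - 8101)) = 1/(-277637/(8*(-24 - 8101))) = 1/(-277637/8/(-8125)) = 1/(-277637/8*(-1/8125)) = 1/(277637/65000) = 65000/277637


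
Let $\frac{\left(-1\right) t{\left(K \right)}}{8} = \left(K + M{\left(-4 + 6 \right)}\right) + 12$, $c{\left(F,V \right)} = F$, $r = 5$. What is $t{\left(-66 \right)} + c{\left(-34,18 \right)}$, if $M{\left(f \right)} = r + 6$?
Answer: $310$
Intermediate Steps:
$M{\left(f \right)} = 11$ ($M{\left(f \right)} = 5 + 6 = 11$)
$t{\left(K \right)} = -184 - 8 K$ ($t{\left(K \right)} = - 8 \left(\left(K + 11\right) + 12\right) = - 8 \left(\left(11 + K\right) + 12\right) = - 8 \left(23 + K\right) = -184 - 8 K$)
$t{\left(-66 \right)} + c{\left(-34,18 \right)} = \left(-184 - -528\right) - 34 = \left(-184 + 528\right) - 34 = 344 - 34 = 310$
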